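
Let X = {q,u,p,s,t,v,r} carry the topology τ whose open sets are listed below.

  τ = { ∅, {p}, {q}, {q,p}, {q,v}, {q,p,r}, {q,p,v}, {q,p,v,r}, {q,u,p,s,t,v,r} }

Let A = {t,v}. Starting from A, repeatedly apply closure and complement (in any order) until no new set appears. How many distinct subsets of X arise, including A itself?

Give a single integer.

X∖A={q,u,p,s,r}, int(X∖A)={q,p,r}, hence cl(A)={u,s,t,v}
Orbit (k=closure, c=complement):
  1. A     = {t,v}
  2. kA    = {u,s,t,v}
  3. cA    = {q,u,p,s,r}
  4. ckA   = {q,p,r}
  5. kcA   = {q,u,p,s,t,v,r}
  6. ckcA  = ∅
(closed under both — stop)

6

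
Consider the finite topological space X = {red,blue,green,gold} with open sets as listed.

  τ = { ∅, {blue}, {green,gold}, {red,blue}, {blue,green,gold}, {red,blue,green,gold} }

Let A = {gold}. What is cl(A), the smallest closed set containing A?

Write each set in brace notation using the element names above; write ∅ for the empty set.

{green,gold}

X∖A={red,blue,green}, int(X∖A)={red,blue}, hence cl(A)={green,gold}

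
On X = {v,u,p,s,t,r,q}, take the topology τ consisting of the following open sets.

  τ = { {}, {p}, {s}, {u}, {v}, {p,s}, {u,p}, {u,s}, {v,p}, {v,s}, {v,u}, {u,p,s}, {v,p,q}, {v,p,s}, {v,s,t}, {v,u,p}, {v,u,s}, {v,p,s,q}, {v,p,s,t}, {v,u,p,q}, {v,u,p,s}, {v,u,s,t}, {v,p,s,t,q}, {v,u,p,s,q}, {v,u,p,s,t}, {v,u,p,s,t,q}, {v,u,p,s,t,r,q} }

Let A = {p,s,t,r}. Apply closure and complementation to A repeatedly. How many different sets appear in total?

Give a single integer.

cl via duality: int({v,u,q}) = {v,u}, so X∖{v,u} = {p,s,t,r,q}
Write k for closure, c for complement:
  1. A     = {p,s,t,r}
  2. kA    = {p,s,t,r,q}
  3. cA    = {v,u,q}
  4. ckA   = {v,u}
  5. kcA   = {v,u,t,r,q}
  6. ckcA  = {p,s}
applying k or c yields no new set

6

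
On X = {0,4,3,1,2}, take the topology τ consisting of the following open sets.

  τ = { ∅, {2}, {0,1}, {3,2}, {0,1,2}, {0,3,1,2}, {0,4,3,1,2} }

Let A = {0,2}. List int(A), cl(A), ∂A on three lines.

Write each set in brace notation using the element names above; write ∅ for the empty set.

int(A) = {2}
cl(A)  = {0,4,3,1,2}
∂A     = {0,4,3,1}

U open, U⊆A: ∅, {2}. int(A) = ⋃ = {2}
X∖A={4,3,1}, int(X∖A)=∅, hence cl(A)={0,4,3,1,2}
∂A: remove int from cl → {0,4,3,1}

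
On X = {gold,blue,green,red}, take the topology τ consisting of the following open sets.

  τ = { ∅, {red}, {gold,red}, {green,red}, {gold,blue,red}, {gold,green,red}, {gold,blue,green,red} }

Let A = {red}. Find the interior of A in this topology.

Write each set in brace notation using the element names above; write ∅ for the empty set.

{red}

interior: largest open inside A is {red} (from ∅, {red})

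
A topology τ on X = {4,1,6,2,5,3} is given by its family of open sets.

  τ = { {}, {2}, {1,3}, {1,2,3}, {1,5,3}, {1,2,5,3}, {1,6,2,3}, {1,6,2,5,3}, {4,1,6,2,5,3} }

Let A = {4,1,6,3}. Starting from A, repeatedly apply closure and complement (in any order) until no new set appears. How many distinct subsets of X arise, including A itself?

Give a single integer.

8

X∖A={2,5}, int(X∖A)={2}, hence cl(A)={4,1,6,5,3}
Orbit (k=closure, c=complement):
  1. A     = {4,1,6,3}
  2. kA    = {4,1,6,5,3}
  3. cA    = {2,5}
  4. ckA   = {2}
  5. kcA   = {4,6,2,5}
  6. kckA  = {4,6,2}
  7. ckcA  = {1,3}
  8. ckckA = {1,5,3}
(closed under both — stop)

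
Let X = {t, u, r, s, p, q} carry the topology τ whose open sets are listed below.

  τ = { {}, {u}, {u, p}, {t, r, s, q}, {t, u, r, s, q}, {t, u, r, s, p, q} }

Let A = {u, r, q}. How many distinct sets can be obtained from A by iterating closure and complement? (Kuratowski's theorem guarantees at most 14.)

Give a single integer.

8

closure: X∖int(X∖A) = X∖{} = {t, u, r, s, p, q}
Let k=closure and c=complement:
  1. A     = {u, r, q}
  2. kA    = {t, u, r, s, p, q}
  3. cA    = {t, s, p}
  4. ckA   = {}
  5. kcA   = {t, r, s, p, q}
  6. ckcA  = {u}
  7. kckcA = {u, p}
  8. ckckcA = {t, r, s, q}
— saturated at 8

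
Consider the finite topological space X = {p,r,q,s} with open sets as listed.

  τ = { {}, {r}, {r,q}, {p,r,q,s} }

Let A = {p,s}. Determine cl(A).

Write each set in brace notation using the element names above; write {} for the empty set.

closure: X∖int(X∖A) = X∖{r,q} = {p,s}

{p,s}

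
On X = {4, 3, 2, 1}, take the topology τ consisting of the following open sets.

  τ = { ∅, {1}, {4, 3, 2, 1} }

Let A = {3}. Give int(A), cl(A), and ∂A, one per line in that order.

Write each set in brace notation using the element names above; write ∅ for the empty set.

int(A) = ∅
cl(A)  = {4, 3, 2}
∂A     = {4, 3, 2}

opens ⊆ A: ∅; union → int = ∅
complement {4, 2, 1}; its interior {1}; cl(A) = X∖{1} = {4, 3, 2}
boundary = {4, 3, 2} ∖ ∅ = {4, 3, 2}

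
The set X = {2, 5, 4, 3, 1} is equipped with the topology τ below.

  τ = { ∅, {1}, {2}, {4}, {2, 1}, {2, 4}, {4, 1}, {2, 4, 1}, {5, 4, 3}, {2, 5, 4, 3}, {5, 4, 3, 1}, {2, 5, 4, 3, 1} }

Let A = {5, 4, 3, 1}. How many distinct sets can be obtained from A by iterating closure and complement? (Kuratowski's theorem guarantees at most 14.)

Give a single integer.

2

cl via duality: int({2}) = {2}, so X∖{2} = {5, 4, 3, 1}
Write k for closure, c for complement:
  1. A     = {5, 4, 3, 1}
  2. cA    = {2}
applying k or c yields no new set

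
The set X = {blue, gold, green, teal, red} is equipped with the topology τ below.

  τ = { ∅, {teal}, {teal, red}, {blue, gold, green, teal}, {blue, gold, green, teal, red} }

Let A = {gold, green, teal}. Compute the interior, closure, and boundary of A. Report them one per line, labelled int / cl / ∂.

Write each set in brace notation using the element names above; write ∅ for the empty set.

opens ⊆ A: ∅, {teal}; union → int = {teal}
complement {blue, red}; its interior ∅; cl(A) = X∖∅ = {blue, gold, green, teal, red}
boundary = {blue, gold, green, teal, red} ∖ {teal} = {blue, gold, green, red}

int(A) = {teal}
cl(A)  = {blue, gold, green, teal, red}
∂A     = {blue, gold, green, red}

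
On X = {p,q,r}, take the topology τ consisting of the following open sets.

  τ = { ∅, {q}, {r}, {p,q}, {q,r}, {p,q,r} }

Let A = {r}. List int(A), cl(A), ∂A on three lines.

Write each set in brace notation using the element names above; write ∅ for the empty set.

U open, U⊆A: ∅, {r}. int(A) = ⋃ = {r}
X∖A={p,q}, int(X∖A)={p,q}, hence cl(A)={r}
∂A: remove int from cl → ∅

int(A) = {r}
cl(A)  = {r}
∂A     = ∅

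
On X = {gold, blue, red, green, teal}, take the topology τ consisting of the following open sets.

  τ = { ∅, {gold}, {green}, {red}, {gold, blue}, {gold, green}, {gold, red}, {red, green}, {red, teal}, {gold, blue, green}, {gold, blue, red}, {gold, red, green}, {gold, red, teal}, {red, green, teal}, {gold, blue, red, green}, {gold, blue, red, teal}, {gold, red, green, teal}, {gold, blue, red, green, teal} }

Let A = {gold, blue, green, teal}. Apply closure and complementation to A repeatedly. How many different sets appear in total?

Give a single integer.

complement {red}; its interior {red}; cl(A) = X∖{red} = {gold, blue, green, teal}
With k = closure, c = complement:
  1. A     = {gold, blue, green, teal}
  2. cA    = {red}
  3. kcA   = {red, teal}
  4. ckcA  = {gold, blue, green}
k, c of each give nothing new

4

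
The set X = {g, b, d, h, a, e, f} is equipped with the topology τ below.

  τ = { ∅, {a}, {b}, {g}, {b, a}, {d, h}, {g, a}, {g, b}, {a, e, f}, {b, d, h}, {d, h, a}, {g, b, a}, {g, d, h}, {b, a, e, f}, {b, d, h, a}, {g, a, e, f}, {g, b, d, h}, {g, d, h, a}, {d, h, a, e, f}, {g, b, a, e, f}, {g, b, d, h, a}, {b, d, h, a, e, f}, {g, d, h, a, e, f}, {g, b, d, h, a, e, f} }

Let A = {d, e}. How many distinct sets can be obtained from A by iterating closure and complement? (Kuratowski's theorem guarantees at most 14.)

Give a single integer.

complement {g, b, h, a, f}; its interior {g, b, a}; cl(A) = X∖{g, b, a} = {d, h, e, f}
With k = closure, c = complement:
  1. A     = {d, e}
  2. kA    = {d, h, e, f}
  3. cA    = {g, b, h, a, f}
  4. ckA   = {g, b, a}
  5. kcA   = {g, b, d, h, a, e, f}
  6. kckA  = {g, b, a, e, f}
  7. ckcA  = ∅
  8. ckckA = {d, h}
k, c of each give nothing new

8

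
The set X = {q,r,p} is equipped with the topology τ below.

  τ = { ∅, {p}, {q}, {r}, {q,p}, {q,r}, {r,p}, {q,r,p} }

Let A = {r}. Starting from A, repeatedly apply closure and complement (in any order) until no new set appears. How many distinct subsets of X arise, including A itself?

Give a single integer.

X∖A={q,p}, int(X∖A)={q,p}, hence cl(A)={r}
Orbit (k=closure, c=complement):
  1. A     = {r}
  2. cA    = {q,p}
(closed under both — stop)

2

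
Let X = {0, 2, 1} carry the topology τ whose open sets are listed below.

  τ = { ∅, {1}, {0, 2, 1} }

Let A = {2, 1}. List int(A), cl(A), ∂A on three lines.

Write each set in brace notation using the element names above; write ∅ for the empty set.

int(A) = {1}
cl(A)  = {0, 2, 1}
∂A     = {0, 2}

opens ⊆ A: ∅, {1}; union → int = {1}
complement {0}; its interior ∅; cl(A) = X∖∅ = {0, 2, 1}
boundary = {0, 2, 1} ∖ {1} = {0, 2}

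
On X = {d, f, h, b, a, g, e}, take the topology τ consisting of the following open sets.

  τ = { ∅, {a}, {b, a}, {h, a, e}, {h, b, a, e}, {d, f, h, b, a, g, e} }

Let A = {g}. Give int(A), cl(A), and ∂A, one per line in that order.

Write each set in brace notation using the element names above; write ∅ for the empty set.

interior: largest open inside A is ∅ (from ∅)
cl via duality: int({d, f, h, b, a, e}) = {h, b, a, e}, so X∖{h, b, a, e} = {d, f, g}
cl∖int = {d, f, g}

int(A) = ∅
cl(A)  = {d, f, g}
∂A     = {d, f, g}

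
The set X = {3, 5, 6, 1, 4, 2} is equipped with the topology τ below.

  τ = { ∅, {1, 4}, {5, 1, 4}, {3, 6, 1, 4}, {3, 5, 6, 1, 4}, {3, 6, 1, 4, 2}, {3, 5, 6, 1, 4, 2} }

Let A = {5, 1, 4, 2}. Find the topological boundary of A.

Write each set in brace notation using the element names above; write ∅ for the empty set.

open subsets of A: ∅, {1, 4}, {5, 1, 4}; so int(A) = {5, 1, 4}
closure: X∖int(X∖A) = X∖∅ = {3, 5, 6, 1, 4, 2}
∂A = {3, 5, 6, 1, 4, 2} minus {5, 1, 4} = {3, 6, 2}

{3, 6, 2}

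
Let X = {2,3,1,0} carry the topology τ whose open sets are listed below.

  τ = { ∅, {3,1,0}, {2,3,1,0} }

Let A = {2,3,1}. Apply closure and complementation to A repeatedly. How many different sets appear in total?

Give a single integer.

X∖A={0}, int(X∖A)=∅, hence cl(A)={2,3,1,0}
Orbit (k=closure, c=complement):
  1. A     = {2,3,1}
  2. kA    = {2,3,1,0}
  3. cA    = {0}
  4. ckA   = ∅
(closed under both — stop)

4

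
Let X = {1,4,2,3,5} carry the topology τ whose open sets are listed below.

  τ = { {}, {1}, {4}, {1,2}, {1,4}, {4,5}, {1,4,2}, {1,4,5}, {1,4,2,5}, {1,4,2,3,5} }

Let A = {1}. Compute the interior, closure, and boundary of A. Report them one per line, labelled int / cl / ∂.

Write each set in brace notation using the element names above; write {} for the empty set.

opens ⊆ A: {}, {1}; union → int = {1}
complement {4,2,3,5}; its interior {4,5}; cl(A) = X∖{4,5} = {1,2,3}
boundary = {1,2,3} ∖ {1} = {2,3}

int(A) = {1}
cl(A)  = {1,2,3}
∂A     = {2,3}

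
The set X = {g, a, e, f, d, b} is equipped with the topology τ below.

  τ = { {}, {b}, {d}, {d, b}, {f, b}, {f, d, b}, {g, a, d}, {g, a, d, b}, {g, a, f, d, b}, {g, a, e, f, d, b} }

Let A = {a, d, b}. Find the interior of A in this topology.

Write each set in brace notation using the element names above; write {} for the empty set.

opens ⊆ A: {}, {b}, {d}, {d, b}; union → int = {d, b}

{d, b}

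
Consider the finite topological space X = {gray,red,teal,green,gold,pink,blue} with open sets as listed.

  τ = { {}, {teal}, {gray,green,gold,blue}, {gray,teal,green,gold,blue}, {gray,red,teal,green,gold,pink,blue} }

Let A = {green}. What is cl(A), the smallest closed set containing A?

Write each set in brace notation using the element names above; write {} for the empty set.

{gray,red,green,gold,pink,blue}

X∖A={gray,red,teal,gold,pink,blue}, int(X∖A)={teal}, hence cl(A)={gray,red,green,gold,pink,blue}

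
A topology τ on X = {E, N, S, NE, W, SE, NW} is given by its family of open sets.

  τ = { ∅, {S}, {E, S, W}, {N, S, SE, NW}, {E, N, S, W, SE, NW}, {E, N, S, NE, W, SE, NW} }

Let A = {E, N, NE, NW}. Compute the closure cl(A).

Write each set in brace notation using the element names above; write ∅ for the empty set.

X∖A={S, W, SE}, int(X∖A)={S}, hence cl(A)={E, N, NE, W, SE, NW}

{E, N, NE, W, SE, NW}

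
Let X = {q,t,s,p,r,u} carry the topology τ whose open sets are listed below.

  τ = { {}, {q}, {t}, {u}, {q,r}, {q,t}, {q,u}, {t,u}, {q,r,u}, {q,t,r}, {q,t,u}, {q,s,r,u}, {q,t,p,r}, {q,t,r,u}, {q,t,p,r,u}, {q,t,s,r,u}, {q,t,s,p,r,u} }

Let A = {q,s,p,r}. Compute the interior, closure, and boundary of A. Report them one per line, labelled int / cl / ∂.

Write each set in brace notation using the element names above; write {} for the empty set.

int(A) = {q,r}
cl(A)  = {q,s,p,r}
∂A     = {s,p}

opens ⊆ A: {}, {q}, {q,r}; union → int = {q,r}
complement {t,u}; its interior {t,u}; cl(A) = X∖{t,u} = {q,s,p,r}
boundary = {q,s,p,r} ∖ {q,r} = {s,p}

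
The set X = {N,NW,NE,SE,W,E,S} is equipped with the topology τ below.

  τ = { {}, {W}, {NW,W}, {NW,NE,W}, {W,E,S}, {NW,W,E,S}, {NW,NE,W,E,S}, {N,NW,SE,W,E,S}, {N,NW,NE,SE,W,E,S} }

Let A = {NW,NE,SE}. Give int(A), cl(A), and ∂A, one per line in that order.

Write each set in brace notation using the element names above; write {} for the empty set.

interior: largest open inside A is {} (from {})
cl via duality: int({N,W,E,S}) = {W,E,S}, so X∖{W,E,S} = {N,NW,NE,SE}
cl∖int = {N,NW,NE,SE}

int(A) = {}
cl(A)  = {N,NW,NE,SE}
∂A     = {N,NW,NE,SE}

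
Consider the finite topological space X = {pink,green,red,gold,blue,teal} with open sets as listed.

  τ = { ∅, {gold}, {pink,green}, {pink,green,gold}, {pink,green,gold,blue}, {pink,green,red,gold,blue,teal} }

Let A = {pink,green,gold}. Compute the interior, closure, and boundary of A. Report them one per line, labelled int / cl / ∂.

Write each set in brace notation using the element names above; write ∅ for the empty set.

int(A) = {pink,green,gold}
cl(A)  = {pink,green,red,gold,blue,teal}
∂A     = {red,blue,teal}

U open, U⊆A: ∅, {gold}, {pink,green}, {pink,green,gold}. int(A) = ⋃ = {pink,green,gold}
X∖A={red,blue,teal}, int(X∖A)=∅, hence cl(A)={pink,green,red,gold,blue,teal}
∂A: remove int from cl → {red,blue,teal}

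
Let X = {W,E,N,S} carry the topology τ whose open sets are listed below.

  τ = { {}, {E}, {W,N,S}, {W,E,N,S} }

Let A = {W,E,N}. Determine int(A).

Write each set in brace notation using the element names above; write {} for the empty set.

U open, U⊆A: {}, {E}. int(A) = ⋃ = {E}

{E}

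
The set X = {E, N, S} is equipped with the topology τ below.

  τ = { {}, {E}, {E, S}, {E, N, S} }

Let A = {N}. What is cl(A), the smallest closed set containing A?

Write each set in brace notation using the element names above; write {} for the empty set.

{N}

complement {E, S}; its interior {E, S}; cl(A) = X∖{E, S} = {N}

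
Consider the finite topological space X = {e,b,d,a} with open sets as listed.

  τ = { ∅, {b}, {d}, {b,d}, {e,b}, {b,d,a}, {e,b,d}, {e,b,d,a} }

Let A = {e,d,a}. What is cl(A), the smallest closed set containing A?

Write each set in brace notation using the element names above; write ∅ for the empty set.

{e,d,a}

cl via duality: int({b}) = {b}, so X∖{b} = {e,d,a}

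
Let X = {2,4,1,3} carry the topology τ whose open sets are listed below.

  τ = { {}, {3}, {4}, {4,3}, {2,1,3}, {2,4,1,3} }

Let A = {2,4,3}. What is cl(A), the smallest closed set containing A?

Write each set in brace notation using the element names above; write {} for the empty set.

complement {1}; its interior {}; cl(A) = X∖{} = {2,4,1,3}

{2,4,1,3}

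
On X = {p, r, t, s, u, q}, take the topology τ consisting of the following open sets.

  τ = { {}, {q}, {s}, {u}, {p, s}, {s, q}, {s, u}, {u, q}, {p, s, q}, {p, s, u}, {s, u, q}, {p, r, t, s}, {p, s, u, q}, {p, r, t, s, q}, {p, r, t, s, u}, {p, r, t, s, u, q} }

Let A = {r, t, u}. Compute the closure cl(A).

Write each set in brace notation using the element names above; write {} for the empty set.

cl via duality: int({p, s, q}) = {p, s, q}, so X∖{p, s, q} = {r, t, u}

{r, t, u}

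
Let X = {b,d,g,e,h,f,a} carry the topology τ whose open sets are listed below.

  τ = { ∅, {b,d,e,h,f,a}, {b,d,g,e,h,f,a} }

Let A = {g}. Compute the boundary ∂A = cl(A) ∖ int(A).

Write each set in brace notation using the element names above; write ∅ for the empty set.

U open, U⊆A: ∅. int(A) = ⋃ = ∅
X∖A={b,d,e,h,f,a}, int(X∖A)={b,d,e,h,f,a}, hence cl(A)={g}
∂A: remove int from cl → {g}

{g}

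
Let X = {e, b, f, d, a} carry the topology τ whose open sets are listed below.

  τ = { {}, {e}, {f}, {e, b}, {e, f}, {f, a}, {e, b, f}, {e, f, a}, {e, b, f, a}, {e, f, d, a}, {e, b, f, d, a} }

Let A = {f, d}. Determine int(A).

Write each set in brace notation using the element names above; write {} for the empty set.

{f}

open subsets of A: {}, {f}; so int(A) = {f}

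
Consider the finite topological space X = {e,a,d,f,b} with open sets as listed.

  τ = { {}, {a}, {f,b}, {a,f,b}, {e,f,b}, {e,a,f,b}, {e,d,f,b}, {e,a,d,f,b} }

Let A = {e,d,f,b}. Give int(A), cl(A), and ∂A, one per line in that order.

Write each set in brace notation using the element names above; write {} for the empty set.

int(A) = {e,d,f,b}
cl(A)  = {e,d,f,b}
∂A     = {}

U open, U⊆A: {}, {f,b}, {e,f,b}, {e,d,f,b}. int(A) = ⋃ = {e,d,f,b}
X∖A={a}, int(X∖A)={a}, hence cl(A)={e,d,f,b}
∂A: remove int from cl → {}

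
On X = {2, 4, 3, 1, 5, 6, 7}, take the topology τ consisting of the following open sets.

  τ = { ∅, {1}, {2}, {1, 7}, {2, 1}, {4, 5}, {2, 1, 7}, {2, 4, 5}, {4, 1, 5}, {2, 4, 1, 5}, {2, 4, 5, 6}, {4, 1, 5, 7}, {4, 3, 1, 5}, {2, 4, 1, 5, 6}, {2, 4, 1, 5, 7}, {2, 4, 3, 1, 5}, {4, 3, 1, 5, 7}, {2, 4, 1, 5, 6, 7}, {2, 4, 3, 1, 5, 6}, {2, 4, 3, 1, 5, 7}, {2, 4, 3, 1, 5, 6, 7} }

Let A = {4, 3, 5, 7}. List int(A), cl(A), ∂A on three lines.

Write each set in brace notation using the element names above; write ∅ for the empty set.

int(A) = {4, 5}
cl(A)  = {4, 3, 5, 6, 7}
∂A     = {3, 6, 7}

open subsets of A: ∅, {4, 5}; so int(A) = {4, 5}
closure: X∖int(X∖A) = X∖{2, 1} = {4, 3, 5, 6, 7}
∂A = {4, 3, 5, 6, 7} minus {4, 5} = {3, 6, 7}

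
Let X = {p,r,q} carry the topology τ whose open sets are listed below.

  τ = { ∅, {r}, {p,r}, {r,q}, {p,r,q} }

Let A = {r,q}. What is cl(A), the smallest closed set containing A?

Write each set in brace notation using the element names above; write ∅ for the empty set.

{p,r,q}

X∖A={p}, int(X∖A)=∅, hence cl(A)={p,r,q}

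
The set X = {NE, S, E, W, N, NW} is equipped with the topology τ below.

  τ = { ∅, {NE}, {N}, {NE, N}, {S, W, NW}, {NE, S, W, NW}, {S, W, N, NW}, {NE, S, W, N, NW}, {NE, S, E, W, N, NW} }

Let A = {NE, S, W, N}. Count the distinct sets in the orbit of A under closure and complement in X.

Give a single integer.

cl via duality: int({E, NW}) = ∅, so X∖∅ = {NE, S, E, W, N, NW}
Write k for closure, c for complement:
  1. A     = {NE, S, W, N}
  2. kA    = {NE, S, E, W, N, NW}
  3. cA    = {E, NW}
  4. ckA   = ∅
  5. kcA   = {S, E, W, NW}
  6. ckcA  = {NE, N}
  7. kckcA = {NE, E, N}
  8. ckckcA = {S, W, NW}
applying k or c yields no new set

8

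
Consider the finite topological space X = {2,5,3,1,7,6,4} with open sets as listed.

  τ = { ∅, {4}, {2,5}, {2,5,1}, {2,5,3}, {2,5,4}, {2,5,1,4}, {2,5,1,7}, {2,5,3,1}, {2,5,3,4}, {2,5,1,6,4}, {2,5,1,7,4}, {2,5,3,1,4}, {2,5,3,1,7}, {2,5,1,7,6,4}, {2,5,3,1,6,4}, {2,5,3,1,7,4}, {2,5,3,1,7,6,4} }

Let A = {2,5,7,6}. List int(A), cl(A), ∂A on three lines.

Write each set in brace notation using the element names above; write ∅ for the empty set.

open subsets of A: ∅, {2,5}; so int(A) = {2,5}
closure: X∖int(X∖A) = X∖{4} = {2,5,3,1,7,6}
∂A = {2,5,3,1,7,6} minus {2,5} = {3,1,7,6}

int(A) = {2,5}
cl(A)  = {2,5,3,1,7,6}
∂A     = {3,1,7,6}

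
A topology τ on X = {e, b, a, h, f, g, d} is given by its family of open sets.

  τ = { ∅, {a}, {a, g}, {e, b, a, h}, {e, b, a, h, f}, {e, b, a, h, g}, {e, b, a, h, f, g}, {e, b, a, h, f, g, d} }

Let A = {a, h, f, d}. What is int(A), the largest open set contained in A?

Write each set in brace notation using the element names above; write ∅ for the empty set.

interior: largest open inside A is {a} (from ∅, {a})

{a}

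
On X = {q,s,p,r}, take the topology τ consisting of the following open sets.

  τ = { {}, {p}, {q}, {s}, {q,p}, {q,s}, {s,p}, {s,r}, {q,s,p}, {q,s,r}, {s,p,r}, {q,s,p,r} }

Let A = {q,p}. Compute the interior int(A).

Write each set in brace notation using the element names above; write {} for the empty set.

U open, U⊆A: {}, {q}, {p}, {q,p}. int(A) = ⋃ = {q,p}

{q,p}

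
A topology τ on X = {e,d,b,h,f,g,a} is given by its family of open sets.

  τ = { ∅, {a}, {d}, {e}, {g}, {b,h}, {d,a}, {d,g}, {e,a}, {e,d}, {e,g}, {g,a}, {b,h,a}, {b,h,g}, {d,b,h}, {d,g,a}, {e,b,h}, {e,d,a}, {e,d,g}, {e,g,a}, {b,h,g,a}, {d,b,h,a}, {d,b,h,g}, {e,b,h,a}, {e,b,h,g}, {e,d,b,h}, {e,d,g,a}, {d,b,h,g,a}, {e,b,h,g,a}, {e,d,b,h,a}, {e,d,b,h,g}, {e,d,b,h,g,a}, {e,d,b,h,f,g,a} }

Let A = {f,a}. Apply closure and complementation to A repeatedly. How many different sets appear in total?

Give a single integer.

closure: X∖int(X∖A) = X∖{e,d,b,h,g} = {f,a}
Let k=closure and c=complement:
  1. A     = {f,a}
  2. cA    = {e,d,b,h,g}
  3. kcA   = {e,d,b,h,f,g}
  4. ckcA  = {a}
— saturated at 4

4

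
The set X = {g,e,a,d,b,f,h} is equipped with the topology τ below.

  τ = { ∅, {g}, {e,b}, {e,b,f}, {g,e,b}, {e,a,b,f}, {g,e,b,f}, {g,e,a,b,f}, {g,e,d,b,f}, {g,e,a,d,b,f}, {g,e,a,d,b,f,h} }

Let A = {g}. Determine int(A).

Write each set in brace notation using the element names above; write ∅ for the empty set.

opens ⊆ A: ∅, {g}; union → int = {g}

{g}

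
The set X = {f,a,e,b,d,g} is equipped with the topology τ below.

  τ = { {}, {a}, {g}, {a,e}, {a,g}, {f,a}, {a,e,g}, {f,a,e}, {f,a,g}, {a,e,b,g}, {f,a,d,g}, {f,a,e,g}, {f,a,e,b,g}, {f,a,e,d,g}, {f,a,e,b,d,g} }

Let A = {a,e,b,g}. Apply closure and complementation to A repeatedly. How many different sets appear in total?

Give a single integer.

X∖A={f,d}, int(X∖A)={}, hence cl(A)={f,a,e,b,d,g}
Orbit (k=closure, c=complement):
  1. A     = {a,e,b,g}
  2. kA    = {f,a,e,b,d,g}
  3. cA    = {f,d}
  4. ckA   = {}
(closed under both — stop)

4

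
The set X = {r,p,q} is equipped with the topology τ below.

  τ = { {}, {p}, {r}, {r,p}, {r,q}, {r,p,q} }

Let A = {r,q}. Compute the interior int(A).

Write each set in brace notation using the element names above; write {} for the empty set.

interior: largest open inside A is {r,q} (from {}, {r}, {r,q})

{r,q}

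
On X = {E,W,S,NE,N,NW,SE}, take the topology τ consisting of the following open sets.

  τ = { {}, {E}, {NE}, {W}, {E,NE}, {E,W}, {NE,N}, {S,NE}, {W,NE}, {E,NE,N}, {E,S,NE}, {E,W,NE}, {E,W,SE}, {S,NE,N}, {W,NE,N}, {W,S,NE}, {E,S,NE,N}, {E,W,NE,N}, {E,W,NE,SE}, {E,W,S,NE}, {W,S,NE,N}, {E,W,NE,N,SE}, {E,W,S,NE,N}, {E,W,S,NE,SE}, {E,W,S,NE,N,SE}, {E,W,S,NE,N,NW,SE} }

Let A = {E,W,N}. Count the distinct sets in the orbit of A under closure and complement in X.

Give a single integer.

closure: X∖int(X∖A) = X∖{S,NE} = {E,W,N,NW,SE}
Let k=closure and c=complement:
  1. A     = {E,W,N}
  2. kA    = {E,W,N,NW,SE}
  3. cA    = {S,NE,NW,SE}
  4. ckA   = {S,NE}
  5. kcA   = {S,NE,N,NW,SE}
  6. kckA  = {S,NE,N,NW}
  7. ckcA  = {E,W}
  8. ckckA = {E,W,SE}
  9. kckcA = {E,W,NW,SE}
  10. ckckcA = {S,NE,N}
— saturated at 10

10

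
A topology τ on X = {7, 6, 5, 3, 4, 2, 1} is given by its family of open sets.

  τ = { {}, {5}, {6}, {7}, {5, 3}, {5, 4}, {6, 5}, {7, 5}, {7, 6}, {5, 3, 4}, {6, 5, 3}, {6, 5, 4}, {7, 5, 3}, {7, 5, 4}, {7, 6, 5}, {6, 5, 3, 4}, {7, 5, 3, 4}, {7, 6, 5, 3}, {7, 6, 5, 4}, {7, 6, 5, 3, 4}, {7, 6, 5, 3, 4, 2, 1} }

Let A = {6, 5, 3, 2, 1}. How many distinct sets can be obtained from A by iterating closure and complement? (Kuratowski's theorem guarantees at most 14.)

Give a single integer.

closure: X∖int(X∖A) = X∖{7} = {6, 5, 3, 4, 2, 1}
Let k=closure and c=complement:
  1. A     = {6, 5, 3, 2, 1}
  2. kA    = {6, 5, 3, 4, 2, 1}
  3. cA    = {7, 4}
  4. ckA   = {7}
  5. kcA   = {7, 4, 2, 1}
  6. kckA  = {7, 2, 1}
  7. ckcA  = {6, 5, 3}
  8. ckckA = {6, 5, 3, 4}
— saturated at 8

8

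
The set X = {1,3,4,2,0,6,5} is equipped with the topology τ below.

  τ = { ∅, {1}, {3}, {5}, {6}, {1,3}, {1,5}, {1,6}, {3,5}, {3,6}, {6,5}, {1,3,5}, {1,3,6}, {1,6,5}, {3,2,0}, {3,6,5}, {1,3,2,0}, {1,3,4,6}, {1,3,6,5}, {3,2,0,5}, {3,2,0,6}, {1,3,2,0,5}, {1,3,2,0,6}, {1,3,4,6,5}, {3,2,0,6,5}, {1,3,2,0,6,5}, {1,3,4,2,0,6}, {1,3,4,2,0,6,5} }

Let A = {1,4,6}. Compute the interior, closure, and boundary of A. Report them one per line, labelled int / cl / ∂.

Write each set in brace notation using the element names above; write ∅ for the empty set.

U open, U⊆A: ∅, {6}, {1}, {1,6}. int(A) = ⋃ = {1,6}
X∖A={3,2,0,5}, int(X∖A)={3,2,0,5}, hence cl(A)={1,4,6}
∂A: remove int from cl → {4}

int(A) = {1,6}
cl(A)  = {1,4,6}
∂A     = {4}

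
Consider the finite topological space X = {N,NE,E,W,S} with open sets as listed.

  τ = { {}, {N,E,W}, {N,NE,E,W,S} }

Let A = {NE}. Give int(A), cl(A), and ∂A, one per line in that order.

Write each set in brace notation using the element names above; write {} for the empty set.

opens ⊆ A: {}; union → int = {}
complement {N,E,W,S}; its interior {N,E,W}; cl(A) = X∖{N,E,W} = {NE,S}
boundary = {NE,S} ∖ {} = {NE,S}

int(A) = {}
cl(A)  = {NE,S}
∂A     = {NE,S}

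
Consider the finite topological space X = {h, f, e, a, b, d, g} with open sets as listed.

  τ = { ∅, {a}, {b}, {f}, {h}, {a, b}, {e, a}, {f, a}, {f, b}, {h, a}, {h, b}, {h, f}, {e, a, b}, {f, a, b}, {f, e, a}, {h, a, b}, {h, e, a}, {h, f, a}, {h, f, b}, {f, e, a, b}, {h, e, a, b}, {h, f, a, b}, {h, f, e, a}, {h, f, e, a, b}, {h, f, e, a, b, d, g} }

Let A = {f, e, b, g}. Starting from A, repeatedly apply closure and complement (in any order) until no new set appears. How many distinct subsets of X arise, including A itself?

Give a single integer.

complement {h, a, d}; its interior {h, a}; cl(A) = X∖{h, a} = {f, e, b, d, g}
With k = closure, c = complement:
  1. A     = {f, e, b, g}
  2. kA    = {f, e, b, d, g}
  3. cA    = {h, a, d}
  4. ckA   = {h, a}
  5. kcA   = {h, e, a, d, g}
  6. ckcA  = {f, b}
  7. kckcA = {f, b, d, g}
  8. ckckcA = {h, e, a}
k, c of each give nothing new

8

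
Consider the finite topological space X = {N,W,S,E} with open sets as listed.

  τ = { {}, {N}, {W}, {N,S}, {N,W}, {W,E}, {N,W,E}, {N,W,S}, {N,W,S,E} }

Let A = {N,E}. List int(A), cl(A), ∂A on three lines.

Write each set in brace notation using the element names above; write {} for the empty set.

int(A) = {N}
cl(A)  = {N,S,E}
∂A     = {S,E}

interior: largest open inside A is {N} (from {}, {N})
cl via duality: int({W,S}) = {W}, so X∖{W} = {N,S,E}
cl∖int = {S,E}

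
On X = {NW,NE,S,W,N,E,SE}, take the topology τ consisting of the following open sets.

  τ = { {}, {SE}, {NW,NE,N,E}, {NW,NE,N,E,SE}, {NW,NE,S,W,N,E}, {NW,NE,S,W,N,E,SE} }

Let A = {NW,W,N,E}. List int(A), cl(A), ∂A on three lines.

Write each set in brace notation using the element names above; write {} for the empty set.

int(A) = {}
cl(A)  = {NW,NE,S,W,N,E}
∂A     = {NW,NE,S,W,N,E}

open subsets of A: {}; so int(A) = {}
closure: X∖int(X∖A) = X∖{SE} = {NW,NE,S,W,N,E}
∂A = {NW,NE,S,W,N,E} minus {} = {NW,NE,S,W,N,E}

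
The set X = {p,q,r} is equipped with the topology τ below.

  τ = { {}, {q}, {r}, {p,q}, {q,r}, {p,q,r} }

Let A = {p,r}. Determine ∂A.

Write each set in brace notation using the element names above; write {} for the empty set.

{p}

opens ⊆ A: {}, {r}; union → int = {r}
complement {q}; its interior {q}; cl(A) = X∖{q} = {p,r}
boundary = {p,r} ∖ {r} = {p}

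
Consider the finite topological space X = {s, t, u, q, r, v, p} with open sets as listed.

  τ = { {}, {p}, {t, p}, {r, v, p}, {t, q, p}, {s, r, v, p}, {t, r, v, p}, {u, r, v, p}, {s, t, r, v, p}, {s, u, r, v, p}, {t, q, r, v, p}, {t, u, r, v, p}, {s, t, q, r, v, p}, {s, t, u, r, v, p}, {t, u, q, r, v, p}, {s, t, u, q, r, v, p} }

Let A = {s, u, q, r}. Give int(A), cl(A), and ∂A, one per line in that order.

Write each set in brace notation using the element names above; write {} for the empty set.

open subsets of A: {}; so int(A) = {}
closure: X∖int(X∖A) = X∖{t, p} = {s, u, q, r, v}
∂A = {s, u, q, r, v} minus {} = {s, u, q, r, v}

int(A) = {}
cl(A)  = {s, u, q, r, v}
∂A     = {s, u, q, r, v}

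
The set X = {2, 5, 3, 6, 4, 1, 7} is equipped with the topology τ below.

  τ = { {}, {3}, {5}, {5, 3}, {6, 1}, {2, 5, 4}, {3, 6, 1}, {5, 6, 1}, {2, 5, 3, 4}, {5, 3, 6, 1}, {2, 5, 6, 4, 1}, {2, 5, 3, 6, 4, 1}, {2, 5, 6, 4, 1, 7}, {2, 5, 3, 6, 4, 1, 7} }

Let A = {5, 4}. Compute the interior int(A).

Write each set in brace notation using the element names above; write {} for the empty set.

opens ⊆ A: {}, {5}; union → int = {5}

{5}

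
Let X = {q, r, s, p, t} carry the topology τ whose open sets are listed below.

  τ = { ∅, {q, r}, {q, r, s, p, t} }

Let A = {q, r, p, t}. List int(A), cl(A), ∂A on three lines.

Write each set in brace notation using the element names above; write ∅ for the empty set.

opens ⊆ A: ∅, {q, r}; union → int = {q, r}
complement {s}; its interior ∅; cl(A) = X∖∅ = {q, r, s, p, t}
boundary = {q, r, s, p, t} ∖ {q, r} = {s, p, t}

int(A) = {q, r}
cl(A)  = {q, r, s, p, t}
∂A     = {s, p, t}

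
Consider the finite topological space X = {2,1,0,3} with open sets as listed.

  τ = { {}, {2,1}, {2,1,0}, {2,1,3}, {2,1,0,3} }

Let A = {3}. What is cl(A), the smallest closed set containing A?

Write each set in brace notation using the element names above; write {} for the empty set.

{3}

X∖A={2,1,0}, int(X∖A)={2,1,0}, hence cl(A)={3}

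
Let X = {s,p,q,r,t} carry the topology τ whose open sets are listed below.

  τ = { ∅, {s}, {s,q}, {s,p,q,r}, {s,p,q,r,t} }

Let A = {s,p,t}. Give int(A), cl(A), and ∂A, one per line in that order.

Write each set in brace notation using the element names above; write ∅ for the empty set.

int(A) = {s}
cl(A)  = {s,p,q,r,t}
∂A     = {p,q,r,t}

opens ⊆ A: ∅, {s}; union → int = {s}
complement {q,r}; its interior ∅; cl(A) = X∖∅ = {s,p,q,r,t}
boundary = {s,p,q,r,t} ∖ {s} = {p,q,r,t}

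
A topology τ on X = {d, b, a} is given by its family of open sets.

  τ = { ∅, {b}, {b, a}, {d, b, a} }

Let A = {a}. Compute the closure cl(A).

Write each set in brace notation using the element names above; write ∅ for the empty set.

{d, a}

cl via duality: int({d, b}) = {b}, so X∖{b} = {d, a}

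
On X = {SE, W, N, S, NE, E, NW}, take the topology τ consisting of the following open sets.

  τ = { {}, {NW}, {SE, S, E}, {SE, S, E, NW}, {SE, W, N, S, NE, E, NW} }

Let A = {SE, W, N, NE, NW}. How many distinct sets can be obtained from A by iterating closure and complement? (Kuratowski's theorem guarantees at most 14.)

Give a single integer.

closure: X∖int(X∖A) = X∖{} = {SE, W, N, S, NE, E, NW}
Let k=closure and c=complement:
  1. A     = {SE, W, N, NE, NW}
  2. kA    = {SE, W, N, S, NE, E, NW}
  3. cA    = {S, E}
  4. ckA   = {}
  5. kcA   = {SE, W, N, S, NE, E}
  6. ckcA  = {NW}
  7. kckcA = {W, N, NE, NW}
  8. ckckcA = {SE, S, E}
— saturated at 8

8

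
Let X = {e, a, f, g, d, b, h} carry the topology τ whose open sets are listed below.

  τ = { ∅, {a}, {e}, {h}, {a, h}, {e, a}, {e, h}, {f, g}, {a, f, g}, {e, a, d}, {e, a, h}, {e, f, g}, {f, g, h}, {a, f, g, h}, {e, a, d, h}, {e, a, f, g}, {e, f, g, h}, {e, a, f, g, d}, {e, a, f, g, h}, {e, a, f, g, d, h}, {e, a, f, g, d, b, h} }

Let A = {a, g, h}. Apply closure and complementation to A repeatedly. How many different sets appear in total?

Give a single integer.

cl via duality: int({e, f, d, b}) = {e}, so X∖{e} = {a, f, g, d, b, h}
Write k for closure, c for complement:
  1. A     = {a, g, h}
  2. kA    = {a, f, g, d, b, h}
  3. cA    = {e, f, d, b}
  4. ckA   = {e}
  5. kcA   = {e, f, g, d, b}
  6. kckA  = {e, d, b}
  7. ckcA  = {a, h}
  8. ckckA = {a, f, g, h}
  9. kckcA = {a, d, b, h}
  10. ckckcA = {e, f, g}
applying k or c yields no new set

10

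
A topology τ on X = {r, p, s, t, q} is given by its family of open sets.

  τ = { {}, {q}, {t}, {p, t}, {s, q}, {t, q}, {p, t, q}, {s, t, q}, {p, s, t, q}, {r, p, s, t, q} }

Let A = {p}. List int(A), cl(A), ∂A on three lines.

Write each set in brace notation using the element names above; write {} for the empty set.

U open, U⊆A: {}. int(A) = ⋃ = {}
X∖A={r, s, t, q}, int(X∖A)={s, t, q}, hence cl(A)={r, p}
∂A: remove int from cl → {r, p}

int(A) = {}
cl(A)  = {r, p}
∂A     = {r, p}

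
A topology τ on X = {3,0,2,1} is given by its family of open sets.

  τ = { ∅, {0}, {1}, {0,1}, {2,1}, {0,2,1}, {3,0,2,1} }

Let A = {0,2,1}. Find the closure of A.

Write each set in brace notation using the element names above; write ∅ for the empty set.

cl via duality: int({3}) = ∅, so X∖∅ = {3,0,2,1}

{3,0,2,1}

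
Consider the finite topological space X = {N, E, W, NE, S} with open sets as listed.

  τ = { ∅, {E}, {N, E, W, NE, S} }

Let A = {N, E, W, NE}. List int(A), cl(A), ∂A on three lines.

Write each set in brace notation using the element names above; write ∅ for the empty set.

interior: largest open inside A is {E} (from ∅, {E})
cl via duality: int({S}) = ∅, so X∖∅ = {N, E, W, NE, S}
cl∖int = {N, W, NE, S}

int(A) = {E}
cl(A)  = {N, E, W, NE, S}
∂A     = {N, W, NE, S}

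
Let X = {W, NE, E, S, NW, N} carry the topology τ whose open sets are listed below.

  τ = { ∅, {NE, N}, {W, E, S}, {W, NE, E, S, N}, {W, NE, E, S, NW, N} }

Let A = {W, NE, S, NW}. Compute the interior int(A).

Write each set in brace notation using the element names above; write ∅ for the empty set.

∅

interior: largest open inside A is ∅ (from ∅)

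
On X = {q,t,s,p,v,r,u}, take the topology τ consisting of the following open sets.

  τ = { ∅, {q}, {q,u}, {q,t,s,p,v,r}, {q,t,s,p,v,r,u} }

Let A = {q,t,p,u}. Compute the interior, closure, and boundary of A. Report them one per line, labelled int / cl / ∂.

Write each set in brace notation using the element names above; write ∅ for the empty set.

opens ⊆ A: ∅, {q}, {q,u}; union → int = {q,u}
complement {s,v,r}; its interior ∅; cl(A) = X∖∅ = {q,t,s,p,v,r,u}
boundary = {q,t,s,p,v,r,u} ∖ {q,u} = {t,s,p,v,r}

int(A) = {q,u}
cl(A)  = {q,t,s,p,v,r,u}
∂A     = {t,s,p,v,r}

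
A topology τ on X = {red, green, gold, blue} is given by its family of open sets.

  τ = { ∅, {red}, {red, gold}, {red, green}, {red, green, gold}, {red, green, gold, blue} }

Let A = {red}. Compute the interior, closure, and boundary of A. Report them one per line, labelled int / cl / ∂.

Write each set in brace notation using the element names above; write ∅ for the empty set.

opens ⊆ A: ∅, {red}; union → int = {red}
complement {green, gold, blue}; its interior ∅; cl(A) = X∖∅ = {red, green, gold, blue}
boundary = {red, green, gold, blue} ∖ {red} = {green, gold, blue}

int(A) = {red}
cl(A)  = {red, green, gold, blue}
∂A     = {green, gold, blue}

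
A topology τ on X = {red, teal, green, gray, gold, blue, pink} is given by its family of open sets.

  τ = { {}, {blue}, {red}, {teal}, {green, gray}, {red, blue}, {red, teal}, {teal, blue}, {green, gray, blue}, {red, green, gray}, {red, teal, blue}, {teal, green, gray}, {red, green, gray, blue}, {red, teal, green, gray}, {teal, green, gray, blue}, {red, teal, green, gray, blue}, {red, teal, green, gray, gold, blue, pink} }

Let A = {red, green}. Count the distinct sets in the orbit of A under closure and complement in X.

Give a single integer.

closure: X∖int(X∖A) = X∖{teal, blue} = {red, green, gray, gold, pink}
Let k=closure and c=complement:
  1. A     = {red, green}
  2. kA    = {red, green, gray, gold, pink}
  3. cA    = {teal, gray, gold, blue, pink}
  4. ckA   = {teal, blue}
  5. kcA   = {teal, green, gray, gold, blue, pink}
  6. kckA  = {teal, gold, blue, pink}
  7. ckcA  = {red}
  8. ckckA = {red, green, gray}
  9. kckcA = {red, gold, pink}
  10. ckckcA = {teal, green, gray, blue}
— saturated at 10

10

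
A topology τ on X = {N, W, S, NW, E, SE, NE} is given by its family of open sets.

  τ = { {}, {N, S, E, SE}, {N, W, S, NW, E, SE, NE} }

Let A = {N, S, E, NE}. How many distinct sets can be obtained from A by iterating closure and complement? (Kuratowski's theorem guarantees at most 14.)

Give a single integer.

complement {W, NW, SE}; its interior {}; cl(A) = X∖{} = {N, W, S, NW, E, SE, NE}
With k = closure, c = complement:
  1. A     = {N, S, E, NE}
  2. kA    = {N, W, S, NW, E, SE, NE}
  3. cA    = {W, NW, SE}
  4. ckA   = {}
k, c of each give nothing new

4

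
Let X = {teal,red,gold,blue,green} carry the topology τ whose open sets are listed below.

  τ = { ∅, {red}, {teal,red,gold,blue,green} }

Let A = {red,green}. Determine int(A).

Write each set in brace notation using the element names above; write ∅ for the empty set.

{red}

opens ⊆ A: ∅, {red}; union → int = {red}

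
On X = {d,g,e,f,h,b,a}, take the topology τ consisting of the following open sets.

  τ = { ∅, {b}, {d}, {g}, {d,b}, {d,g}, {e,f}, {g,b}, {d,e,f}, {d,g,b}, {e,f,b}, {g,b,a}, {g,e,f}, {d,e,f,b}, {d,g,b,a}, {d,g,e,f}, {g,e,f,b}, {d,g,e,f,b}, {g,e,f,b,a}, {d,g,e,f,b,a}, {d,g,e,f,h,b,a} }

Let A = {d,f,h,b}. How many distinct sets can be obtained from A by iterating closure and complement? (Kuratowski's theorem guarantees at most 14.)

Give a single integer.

cl via duality: int({g,e,a}) = {g}, so X∖{g} = {d,e,f,h,b,a}
Write k for closure, c for complement:
  1. A     = {d,f,h,b}
  2. kA    = {d,e,f,h,b,a}
  3. cA    = {g,e,a}
  4. ckA   = {g}
  5. kcA   = {g,e,f,h,a}
  6. kckA  = {g,h,a}
  7. ckcA  = {d,b}
  8. ckckA = {d,e,f,b}
  9. kckcA = {d,h,b,a}
  10. ckckcA = {g,e,f}
applying k or c yields no new set

10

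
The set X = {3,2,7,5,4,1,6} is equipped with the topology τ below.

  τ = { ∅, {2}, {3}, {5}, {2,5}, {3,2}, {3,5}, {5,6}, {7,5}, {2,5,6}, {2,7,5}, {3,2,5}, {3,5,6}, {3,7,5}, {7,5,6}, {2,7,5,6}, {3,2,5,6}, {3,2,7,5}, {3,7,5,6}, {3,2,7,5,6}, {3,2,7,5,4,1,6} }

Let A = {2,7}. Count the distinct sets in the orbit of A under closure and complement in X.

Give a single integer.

8

closure: X∖int(X∖A) = X∖{3,5,6} = {2,7,4,1}
Let k=closure and c=complement:
  1. A     = {2,7}
  2. kA    = {2,7,4,1}
  3. cA    = {3,5,4,1,6}
  4. ckA   = {3,5,6}
  5. kcA   = {3,7,5,4,1,6}
  6. ckcA  = {2}
  7. kckcA = {2,4,1}
  8. ckckcA = {3,7,5,6}
— saturated at 8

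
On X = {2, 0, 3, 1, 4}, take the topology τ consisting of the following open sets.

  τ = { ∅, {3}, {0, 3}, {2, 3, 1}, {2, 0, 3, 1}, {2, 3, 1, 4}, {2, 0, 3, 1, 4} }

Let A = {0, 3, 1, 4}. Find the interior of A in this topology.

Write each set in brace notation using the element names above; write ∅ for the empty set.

open subsets of A: ∅, {3}, {0, 3}; so int(A) = {0, 3}

{0, 3}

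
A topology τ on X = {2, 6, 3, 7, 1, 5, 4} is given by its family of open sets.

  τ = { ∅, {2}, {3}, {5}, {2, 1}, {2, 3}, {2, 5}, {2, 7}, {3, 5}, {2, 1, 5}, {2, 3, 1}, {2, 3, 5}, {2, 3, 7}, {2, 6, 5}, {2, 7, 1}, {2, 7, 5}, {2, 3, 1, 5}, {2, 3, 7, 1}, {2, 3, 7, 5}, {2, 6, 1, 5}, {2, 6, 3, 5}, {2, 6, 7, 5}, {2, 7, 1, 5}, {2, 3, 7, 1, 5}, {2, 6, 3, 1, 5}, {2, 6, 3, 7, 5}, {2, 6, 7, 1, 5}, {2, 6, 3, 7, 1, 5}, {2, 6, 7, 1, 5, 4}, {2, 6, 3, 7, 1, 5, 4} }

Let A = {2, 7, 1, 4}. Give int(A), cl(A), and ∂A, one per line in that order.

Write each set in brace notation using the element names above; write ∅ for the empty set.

U open, U⊆A: ∅, {2}, {2, 1}, {2, 7}, {2, 7, 1}. int(A) = ⋃ = {2, 7, 1}
X∖A={6, 3, 5}, int(X∖A)={3, 5}, hence cl(A)={2, 6, 7, 1, 4}
∂A: remove int from cl → {6, 4}

int(A) = {2, 7, 1}
cl(A)  = {2, 6, 7, 1, 4}
∂A     = {6, 4}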